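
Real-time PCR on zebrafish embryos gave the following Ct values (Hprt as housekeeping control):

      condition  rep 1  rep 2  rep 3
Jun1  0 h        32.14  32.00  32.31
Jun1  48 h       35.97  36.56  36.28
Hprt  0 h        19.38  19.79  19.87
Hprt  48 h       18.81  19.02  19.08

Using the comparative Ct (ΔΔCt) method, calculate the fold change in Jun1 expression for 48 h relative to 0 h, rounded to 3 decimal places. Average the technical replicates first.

0.035

Mean Ct: Jun1 0 h 32.150; Jun1 48 h 36.270; Hprt 0 h 19.680; Hprt 48 h 18.970
ΔCt(0 h) = 32.150 − 19.680 = 12.470
ΔCt(48 h) = 36.270 − 18.970 = 17.300
ΔΔCt = 17.300 − 12.470 = 4.830
Fold change = 2^(−4.830) = 0.0352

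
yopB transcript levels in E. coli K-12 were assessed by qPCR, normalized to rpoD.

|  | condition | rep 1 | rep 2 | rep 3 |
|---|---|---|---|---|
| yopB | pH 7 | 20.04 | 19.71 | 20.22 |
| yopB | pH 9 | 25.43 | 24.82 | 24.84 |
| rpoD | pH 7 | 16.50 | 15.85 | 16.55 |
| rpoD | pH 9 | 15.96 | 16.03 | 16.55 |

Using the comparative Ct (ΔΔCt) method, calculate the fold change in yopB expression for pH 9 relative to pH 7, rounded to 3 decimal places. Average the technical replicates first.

0.028

Mean Ct: yopB pH 7 19.990; yopB pH 9 25.030; rpoD pH 7 16.300; rpoD pH 9 16.180
ΔCt(pH 7) = 19.990 − 16.300 = 3.690
ΔCt(pH 9) = 25.030 − 16.180 = 8.850
ΔΔCt = 8.850 − 3.690 = 5.160
Fold change = 2^(−5.160) = 0.0280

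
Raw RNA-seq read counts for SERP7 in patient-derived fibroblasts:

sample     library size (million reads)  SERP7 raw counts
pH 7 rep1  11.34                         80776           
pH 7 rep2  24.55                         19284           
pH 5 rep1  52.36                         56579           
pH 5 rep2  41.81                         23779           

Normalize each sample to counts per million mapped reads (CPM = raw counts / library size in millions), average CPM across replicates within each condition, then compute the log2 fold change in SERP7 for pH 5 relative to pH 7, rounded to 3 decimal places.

-2.262

CPM(pH 7 rep1) = 80776 / 11.34 = 7123.1041
CPM(pH 7 rep2) = 19284 / 24.55 = 785.4990
CPM(pH 5 rep1) = 56579 / 52.36 = 1080.5768
CPM(pH 5 rep2) = 23779 / 41.81 = 568.7395
mean CPM(pH 7) = 3954.3015; mean CPM(pH 5) = 824.6582
Fold change = 824.6582 / 3954.3015 = 0.20855
log2(0.20855) = -2.2616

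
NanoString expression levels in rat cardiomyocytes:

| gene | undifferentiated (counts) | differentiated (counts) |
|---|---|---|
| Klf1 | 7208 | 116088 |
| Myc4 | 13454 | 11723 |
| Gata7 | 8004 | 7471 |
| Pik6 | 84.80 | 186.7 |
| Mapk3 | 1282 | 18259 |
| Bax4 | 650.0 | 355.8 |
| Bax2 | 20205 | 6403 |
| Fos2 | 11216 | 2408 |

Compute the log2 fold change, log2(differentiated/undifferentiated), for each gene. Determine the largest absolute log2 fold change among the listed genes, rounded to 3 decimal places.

log2(116088/7208) = 4.009  (Klf1)
log2(11723/13454) = -0.199  (Myc4)
log2(7471/8004) = -0.099  (Gata7)
log2(186.7/84.80) = 1.139  (Pik6)
log2(18259/1282) = 3.832  (Mapk3)
log2(355.8/650.0) = -0.869  (Bax4)
log2(6403/20205) = -1.658  (Bax2)
log2(2408/11216) = -2.220  (Fos2)
The largest magnitude belongs to Klf1.

4.009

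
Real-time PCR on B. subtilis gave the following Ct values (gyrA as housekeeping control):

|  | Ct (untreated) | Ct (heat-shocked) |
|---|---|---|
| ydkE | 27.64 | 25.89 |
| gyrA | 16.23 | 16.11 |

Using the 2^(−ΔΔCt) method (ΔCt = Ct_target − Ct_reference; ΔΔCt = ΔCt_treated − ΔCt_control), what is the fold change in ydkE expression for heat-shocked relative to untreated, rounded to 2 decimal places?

ΔCt(untreated) = 27.640 − 16.230 = 11.410
ΔCt(heat-shocked) = 25.890 − 16.110 = 9.780
ΔΔCt = 9.780 − 11.410 = -1.630
Fold change = 2^(−(-1.630)) = 2^1.630 = 3.095

3.10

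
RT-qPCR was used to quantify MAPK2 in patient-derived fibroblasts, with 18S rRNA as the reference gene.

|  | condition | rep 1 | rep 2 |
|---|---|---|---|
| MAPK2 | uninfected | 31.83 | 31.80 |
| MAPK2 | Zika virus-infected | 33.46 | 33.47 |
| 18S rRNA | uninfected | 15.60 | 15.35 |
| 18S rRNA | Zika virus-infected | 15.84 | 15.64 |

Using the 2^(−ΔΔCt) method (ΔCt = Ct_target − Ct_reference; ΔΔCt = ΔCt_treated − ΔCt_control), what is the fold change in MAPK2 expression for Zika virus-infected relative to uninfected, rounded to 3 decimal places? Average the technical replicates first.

0.383

Mean Ct: MAPK2 uninfected 31.815; MAPK2 Zika virus-infected 33.465; 18S rRNA uninfected 15.475; 18S rRNA Zika virus-infected 15.740
ΔCt(uninfected) = 31.815 − 15.475 = 16.340
ΔCt(Zika virus-infected) = 33.465 − 15.740 = 17.725
ΔΔCt = 17.725 − 16.340 = 1.385
Fold change = 2^(−1.385) = 0.3829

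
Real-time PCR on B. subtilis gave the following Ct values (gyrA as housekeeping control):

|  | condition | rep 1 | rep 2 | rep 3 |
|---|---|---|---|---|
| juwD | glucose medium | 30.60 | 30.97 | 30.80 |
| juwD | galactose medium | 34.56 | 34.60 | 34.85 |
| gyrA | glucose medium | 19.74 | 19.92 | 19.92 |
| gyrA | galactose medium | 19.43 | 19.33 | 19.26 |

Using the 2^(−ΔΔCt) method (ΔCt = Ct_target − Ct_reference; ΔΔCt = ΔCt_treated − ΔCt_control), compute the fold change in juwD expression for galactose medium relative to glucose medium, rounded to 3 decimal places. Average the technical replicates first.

Mean Ct: juwD glucose medium 30.790; juwD galactose medium 34.670; gyrA glucose medium 19.860; gyrA galactose medium 19.340
ΔCt(glucose medium) = 30.790 − 19.860 = 10.930
ΔCt(galactose medium) = 34.670 − 19.340 = 15.330
ΔΔCt = 15.330 − 10.930 = 4.400
Fold change = 2^(−4.400) = 0.0474

0.047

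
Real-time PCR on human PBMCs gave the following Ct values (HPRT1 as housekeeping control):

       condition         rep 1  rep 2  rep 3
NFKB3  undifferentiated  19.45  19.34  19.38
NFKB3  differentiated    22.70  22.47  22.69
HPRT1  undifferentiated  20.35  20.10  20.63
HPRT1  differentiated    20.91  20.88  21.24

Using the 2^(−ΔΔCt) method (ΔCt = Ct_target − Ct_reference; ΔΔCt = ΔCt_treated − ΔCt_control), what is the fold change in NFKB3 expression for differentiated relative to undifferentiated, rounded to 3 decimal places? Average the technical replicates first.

Mean Ct: NFKB3 undifferentiated 19.390; NFKB3 differentiated 22.620; HPRT1 undifferentiated 20.360; HPRT1 differentiated 21.010
ΔCt(undifferentiated) = 19.390 − 20.360 = -0.970
ΔCt(differentiated) = 22.620 − 21.010 = 1.610
ΔΔCt = 1.610 − (-0.970) = 2.580
Fold change = 2^(−2.580) = 0.1672

0.167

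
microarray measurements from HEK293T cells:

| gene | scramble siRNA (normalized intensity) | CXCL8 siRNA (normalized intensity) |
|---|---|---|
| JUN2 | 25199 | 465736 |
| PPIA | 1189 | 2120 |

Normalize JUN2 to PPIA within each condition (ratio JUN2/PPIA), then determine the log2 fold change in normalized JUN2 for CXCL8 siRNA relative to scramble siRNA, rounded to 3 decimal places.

JUN2/PPIA (scramble siRNA) = 25199 / 1189 = 21.193
JUN2/PPIA (CXCL8 siRNA) = 465736 / 2120 = 219.69
Fold change = 219.69 / 21.193 = 10.3658
log2(10.3658) = 3.3738

3.374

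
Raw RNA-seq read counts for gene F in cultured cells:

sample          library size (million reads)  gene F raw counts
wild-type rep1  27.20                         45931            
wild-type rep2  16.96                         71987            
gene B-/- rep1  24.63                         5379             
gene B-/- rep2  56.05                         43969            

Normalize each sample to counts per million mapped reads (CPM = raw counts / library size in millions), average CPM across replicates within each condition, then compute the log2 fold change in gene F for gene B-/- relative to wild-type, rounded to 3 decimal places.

-2.565

CPM(wild-type rep1) = 45931 / 27.20 = 1688.6397
CPM(wild-type rep2) = 71987 / 16.96 = 4244.5165
CPM(gene B-/- rep1) = 5379 / 24.63 = 218.3922
CPM(gene B-/- rep2) = 43969 / 56.05 = 784.4603
mean CPM(wild-type) = 2966.5781; mean CPM(gene B-/-) = 501.4263
Fold change = 501.4263 / 2966.5781 = 0.16903
log2(0.16903) = -2.5647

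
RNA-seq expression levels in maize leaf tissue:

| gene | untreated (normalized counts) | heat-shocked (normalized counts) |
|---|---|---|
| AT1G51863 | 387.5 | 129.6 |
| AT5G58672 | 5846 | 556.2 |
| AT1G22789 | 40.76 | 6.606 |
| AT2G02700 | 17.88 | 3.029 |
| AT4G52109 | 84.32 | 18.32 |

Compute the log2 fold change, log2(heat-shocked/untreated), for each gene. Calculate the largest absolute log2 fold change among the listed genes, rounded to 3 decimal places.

3.394

log2(129.6/387.5) = -1.580  (AT1G51863)
log2(556.2/5846) = -3.394  (AT5G58672)
log2(6.606/40.76) = -2.625  (AT1G22789)
log2(3.029/17.88) = -2.561  (AT2G02700)
log2(18.32/84.32) = -2.202  (AT4G52109)
The largest magnitude belongs to AT5G58672.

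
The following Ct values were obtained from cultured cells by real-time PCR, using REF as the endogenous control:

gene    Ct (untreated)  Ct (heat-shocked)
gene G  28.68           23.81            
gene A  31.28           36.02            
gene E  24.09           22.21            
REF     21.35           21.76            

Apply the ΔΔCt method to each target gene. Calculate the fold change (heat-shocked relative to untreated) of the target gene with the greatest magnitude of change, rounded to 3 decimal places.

gene G: ΔΔCt = (23.81−21.76) − (28.68−21.35) = 2.05 − 7.33 = -5.28; fold change = 2^5.28 = 38.854
gene A: ΔΔCt = (36.02−21.76) − (31.28−21.35) = 14.26 − 9.93 = 4.33; fold change = 2^-4.33 = 0.050
gene E: ΔΔCt = (22.21−21.76) − (24.09−21.35) = 0.45 − 2.74 = -2.29; fold change = 2^2.29 = 4.891
gene G has the largest |ΔΔCt| = 5.28.

38.854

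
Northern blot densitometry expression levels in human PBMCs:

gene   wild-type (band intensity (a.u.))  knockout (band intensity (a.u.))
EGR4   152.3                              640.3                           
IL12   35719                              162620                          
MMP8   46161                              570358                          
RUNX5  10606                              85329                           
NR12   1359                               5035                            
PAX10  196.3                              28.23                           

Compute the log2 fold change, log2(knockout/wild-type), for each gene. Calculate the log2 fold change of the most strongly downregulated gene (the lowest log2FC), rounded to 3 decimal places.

-2.798

log2(640.3/152.3) = 2.072  (EGR4)
log2(162620/35719) = 2.187  (IL12)
log2(570358/46161) = 3.627  (MMP8)
log2(85329/10606) = 3.008  (RUNX5)
log2(5035/1359) = 1.889  (NR12)
log2(28.23/196.3) = -2.798  (PAX10)
PAX10 is most strongly downregulated.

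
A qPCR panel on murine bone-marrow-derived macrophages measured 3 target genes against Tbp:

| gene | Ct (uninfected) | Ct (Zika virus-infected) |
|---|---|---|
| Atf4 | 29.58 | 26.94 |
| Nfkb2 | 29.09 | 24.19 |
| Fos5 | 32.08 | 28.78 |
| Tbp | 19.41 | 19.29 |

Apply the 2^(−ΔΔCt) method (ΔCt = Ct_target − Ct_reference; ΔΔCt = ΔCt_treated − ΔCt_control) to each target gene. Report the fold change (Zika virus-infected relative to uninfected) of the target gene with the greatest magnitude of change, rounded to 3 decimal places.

Atf4: ΔΔCt = (26.94−19.29) − (29.58−19.41) = 7.65 − 10.17 = -2.52; fold change = 2^2.52 = 5.736
Nfkb2: ΔΔCt = (24.19−19.29) − (29.09−19.41) = 4.90 − 9.68 = -4.78; fold change = 2^4.78 = 27.474
Fos5: ΔΔCt = (28.78−19.29) − (32.08−19.41) = 9.49 − 12.67 = -3.18; fold change = 2^3.18 = 9.063
Nfkb2 has the largest |ΔΔCt| = 4.78.

27.474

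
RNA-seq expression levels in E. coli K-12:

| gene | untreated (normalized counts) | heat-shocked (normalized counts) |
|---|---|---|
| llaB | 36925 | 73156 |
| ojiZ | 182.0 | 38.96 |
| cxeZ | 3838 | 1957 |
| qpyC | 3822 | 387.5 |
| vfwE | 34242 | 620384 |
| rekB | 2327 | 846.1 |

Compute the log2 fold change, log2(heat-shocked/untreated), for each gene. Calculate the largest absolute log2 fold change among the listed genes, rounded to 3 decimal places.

log2(73156/36925) = 0.986  (llaB)
log2(38.96/182.0) = -2.224  (ojiZ)
log2(1957/3838) = -0.972  (cxeZ)
log2(387.5/3822) = -3.302  (qpyC)
log2(620384/34242) = 4.179  (vfwE)
log2(846.1/2327) = -1.460  (rekB)
The largest magnitude belongs to vfwE.

4.179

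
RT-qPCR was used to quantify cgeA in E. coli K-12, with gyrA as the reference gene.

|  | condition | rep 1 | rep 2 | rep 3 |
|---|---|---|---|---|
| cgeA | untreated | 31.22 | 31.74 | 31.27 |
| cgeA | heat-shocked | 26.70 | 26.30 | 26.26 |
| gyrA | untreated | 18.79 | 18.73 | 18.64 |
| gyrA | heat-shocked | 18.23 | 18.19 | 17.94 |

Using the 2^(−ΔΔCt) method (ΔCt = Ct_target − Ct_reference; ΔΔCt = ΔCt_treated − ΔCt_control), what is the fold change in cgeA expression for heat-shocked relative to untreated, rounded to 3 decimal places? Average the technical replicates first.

20.966

Mean Ct: cgeA untreated 31.410; cgeA heat-shocked 26.420; gyrA untreated 18.720; gyrA heat-shocked 18.120
ΔCt(untreated) = 31.410 − 18.720 = 12.690
ΔCt(heat-shocked) = 26.420 − 18.120 = 8.300
ΔΔCt = 8.300 − 12.690 = -4.390
Fold change = 2^(−(-4.390)) = 2^4.390 = 20.9663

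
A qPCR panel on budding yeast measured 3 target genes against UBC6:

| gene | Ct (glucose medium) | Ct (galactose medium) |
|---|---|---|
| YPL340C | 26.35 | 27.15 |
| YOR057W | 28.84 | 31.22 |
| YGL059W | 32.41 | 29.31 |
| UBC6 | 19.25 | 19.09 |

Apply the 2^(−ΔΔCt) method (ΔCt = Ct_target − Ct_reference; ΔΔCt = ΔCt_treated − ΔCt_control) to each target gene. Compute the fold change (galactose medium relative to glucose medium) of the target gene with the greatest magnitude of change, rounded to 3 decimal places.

YPL340C: ΔΔCt = (27.15−19.09) − (26.35−19.25) = 8.06 − 7.10 = 0.96; fold change = 2^-0.96 = 0.514
YOR057W: ΔΔCt = (31.22−19.09) − (28.84−19.25) = 12.13 − 9.59 = 2.54; fold change = 2^-2.54 = 0.172
YGL059W: ΔΔCt = (29.31−19.09) − (32.41−19.25) = 10.22 − 13.16 = -2.94; fold change = 2^2.94 = 7.674
YGL059W has the largest |ΔΔCt| = 2.94.

7.674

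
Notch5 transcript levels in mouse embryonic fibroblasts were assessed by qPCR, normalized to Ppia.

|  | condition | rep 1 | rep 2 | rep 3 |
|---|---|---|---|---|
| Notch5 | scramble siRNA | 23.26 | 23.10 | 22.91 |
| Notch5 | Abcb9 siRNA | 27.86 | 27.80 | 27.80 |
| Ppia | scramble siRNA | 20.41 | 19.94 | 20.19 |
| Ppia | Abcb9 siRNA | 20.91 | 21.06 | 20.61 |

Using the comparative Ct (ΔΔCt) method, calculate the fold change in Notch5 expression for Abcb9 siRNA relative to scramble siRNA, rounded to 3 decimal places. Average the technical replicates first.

Mean Ct: Notch5 scramble siRNA 23.090; Notch5 Abcb9 siRNA 27.820; Ppia scramble siRNA 20.180; Ppia Abcb9 siRNA 20.860
ΔCt(scramble siRNA) = 23.090 − 20.180 = 2.910
ΔCt(Abcb9 siRNA) = 27.820 − 20.860 = 6.960
ΔΔCt = 6.960 − 2.910 = 4.050
Fold change = 2^(−4.050) = 0.0604

0.060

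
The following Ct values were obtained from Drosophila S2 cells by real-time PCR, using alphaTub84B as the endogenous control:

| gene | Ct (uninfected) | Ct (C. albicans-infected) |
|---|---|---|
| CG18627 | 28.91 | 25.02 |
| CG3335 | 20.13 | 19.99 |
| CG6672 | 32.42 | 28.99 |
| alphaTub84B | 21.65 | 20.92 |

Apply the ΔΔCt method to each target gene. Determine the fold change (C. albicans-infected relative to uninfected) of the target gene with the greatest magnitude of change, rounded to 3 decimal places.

CG18627: ΔΔCt = (25.02−20.92) − (28.91−21.65) = 4.10 − 7.26 = -3.16; fold change = 2^3.16 = 8.938
CG3335: ΔΔCt = (19.99−20.92) − (20.13−21.65) = -0.93 − (-1.52) = 0.59; fold change = 2^-0.59 = 0.664
CG6672: ΔΔCt = (28.99−20.92) − (32.42−21.65) = 8.07 − 10.77 = -2.70; fold change = 2^2.70 = 6.498
CG18627 has the largest |ΔΔCt| = 3.16.

8.938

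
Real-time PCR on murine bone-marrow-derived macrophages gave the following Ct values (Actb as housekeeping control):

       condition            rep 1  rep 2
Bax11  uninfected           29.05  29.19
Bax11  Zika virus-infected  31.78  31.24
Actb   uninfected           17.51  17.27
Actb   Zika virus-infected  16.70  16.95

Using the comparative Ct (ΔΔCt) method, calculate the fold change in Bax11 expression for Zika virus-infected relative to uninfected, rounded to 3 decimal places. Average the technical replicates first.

0.129

Mean Ct: Bax11 uninfected 29.120; Bax11 Zika virus-infected 31.510; Actb uninfected 17.390; Actb Zika virus-infected 16.825
ΔCt(uninfected) = 29.120 − 17.390 = 11.730
ΔCt(Zika virus-infected) = 31.510 − 16.825 = 14.685
ΔΔCt = 14.685 − 11.730 = 2.955
Fold change = 2^(−2.955) = 0.1290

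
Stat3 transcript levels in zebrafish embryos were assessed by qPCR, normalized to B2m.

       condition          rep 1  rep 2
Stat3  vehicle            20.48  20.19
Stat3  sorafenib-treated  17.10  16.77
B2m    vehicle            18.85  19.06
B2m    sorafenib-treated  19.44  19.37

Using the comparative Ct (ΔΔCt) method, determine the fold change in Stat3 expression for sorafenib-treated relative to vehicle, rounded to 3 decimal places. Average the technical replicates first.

Mean Ct: Stat3 vehicle 20.335; Stat3 sorafenib-treated 16.935; B2m vehicle 18.955; B2m sorafenib-treated 19.405
ΔCt(vehicle) = 20.335 − 18.955 = 1.380
ΔCt(sorafenib-treated) = 16.935 − 19.405 = -2.470
ΔΔCt = -2.470 − 1.380 = -3.850
Fold change = 2^(−(-3.850)) = 2^3.850 = 14.4200

14.420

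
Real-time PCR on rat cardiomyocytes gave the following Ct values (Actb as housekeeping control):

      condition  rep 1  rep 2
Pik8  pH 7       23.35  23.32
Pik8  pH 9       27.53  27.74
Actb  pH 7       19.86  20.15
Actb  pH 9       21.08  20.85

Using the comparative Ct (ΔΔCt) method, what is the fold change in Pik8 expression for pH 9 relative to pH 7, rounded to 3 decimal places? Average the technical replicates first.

0.099

Mean Ct: Pik8 pH 7 23.335; Pik8 pH 9 27.635; Actb pH 7 20.005; Actb pH 9 20.965
ΔCt(pH 7) = 23.335 − 20.005 = 3.330
ΔCt(pH 9) = 27.635 − 20.965 = 6.670
ΔΔCt = 6.670 − 3.330 = 3.340
Fold change = 2^(−3.340) = 0.0988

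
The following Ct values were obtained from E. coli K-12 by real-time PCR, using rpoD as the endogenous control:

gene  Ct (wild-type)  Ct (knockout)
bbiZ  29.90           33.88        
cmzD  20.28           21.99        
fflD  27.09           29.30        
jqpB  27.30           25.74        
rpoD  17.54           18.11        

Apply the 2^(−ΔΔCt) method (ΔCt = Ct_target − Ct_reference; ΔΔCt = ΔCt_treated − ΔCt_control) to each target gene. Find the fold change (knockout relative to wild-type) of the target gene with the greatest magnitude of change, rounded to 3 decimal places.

0.094

bbiZ: ΔΔCt = (33.88−18.11) − (29.90−17.54) = 15.77 − 12.36 = 3.41; fold change = 2^-3.41 = 0.094
cmzD: ΔΔCt = (21.99−18.11) − (20.28−17.54) = 3.88 − 2.74 = 1.14; fold change = 2^-1.14 = 0.454
fflD: ΔΔCt = (29.30−18.11) − (27.09−17.54) = 11.19 − 9.55 = 1.64; fold change = 2^-1.64 = 0.321
jqpB: ΔΔCt = (25.74−18.11) − (27.30−17.54) = 7.63 − 9.76 = -2.13; fold change = 2^2.13 = 4.377
bbiZ has the largest |ΔΔCt| = 3.41.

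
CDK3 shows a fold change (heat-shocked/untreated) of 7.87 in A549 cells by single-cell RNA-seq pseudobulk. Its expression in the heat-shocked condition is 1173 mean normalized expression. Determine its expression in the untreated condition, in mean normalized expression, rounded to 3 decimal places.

149.047

untreated expression = 1173 / 7.87 = 149.047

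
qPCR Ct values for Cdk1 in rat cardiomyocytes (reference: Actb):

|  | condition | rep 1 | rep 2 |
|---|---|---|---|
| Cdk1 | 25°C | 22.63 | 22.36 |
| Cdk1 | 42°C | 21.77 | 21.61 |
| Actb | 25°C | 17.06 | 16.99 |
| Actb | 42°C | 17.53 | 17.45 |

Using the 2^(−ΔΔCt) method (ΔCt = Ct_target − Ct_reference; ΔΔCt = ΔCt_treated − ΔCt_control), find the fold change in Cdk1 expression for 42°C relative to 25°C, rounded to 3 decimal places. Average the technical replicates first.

Mean Ct: Cdk1 25°C 22.495; Cdk1 42°C 21.690; Actb 25°C 17.025; Actb 42°C 17.490
ΔCt(25°C) = 22.495 − 17.025 = 5.470
ΔCt(42°C) = 21.690 − 17.490 = 4.200
ΔΔCt = 4.200 − 5.470 = -1.270
Fold change = 2^(−(-1.270)) = 2^1.270 = 2.4116

2.412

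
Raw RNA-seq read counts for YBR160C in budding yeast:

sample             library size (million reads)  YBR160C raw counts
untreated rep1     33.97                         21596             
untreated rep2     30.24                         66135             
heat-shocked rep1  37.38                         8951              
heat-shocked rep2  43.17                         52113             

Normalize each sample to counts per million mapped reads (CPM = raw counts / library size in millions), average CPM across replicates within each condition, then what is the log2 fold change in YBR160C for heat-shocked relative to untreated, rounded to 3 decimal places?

-0.964

CPM(untreated rep1) = 21596 / 33.97 = 635.7374
CPM(untreated rep2) = 66135 / 30.24 = 2187.0040
CPM(heat-shocked rep1) = 8951 / 37.38 = 239.4596
CPM(heat-shocked rep2) = 52113 / 43.17 = 1207.1577
mean CPM(untreated) = 1411.3707; mean CPM(heat-shocked) = 723.3087
Fold change = 723.3087 / 1411.3707 = 0.51249
log2(0.51249) = -0.9644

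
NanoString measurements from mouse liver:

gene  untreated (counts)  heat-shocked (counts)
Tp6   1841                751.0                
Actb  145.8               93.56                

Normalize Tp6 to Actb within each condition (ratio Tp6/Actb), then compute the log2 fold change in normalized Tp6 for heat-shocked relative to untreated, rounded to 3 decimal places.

Tp6/Actb (untreated) = 1841 / 145.8 = 12.627
Tp6/Actb (heat-shocked) = 751.0 / 93.56 = 8.0269
Fold change = 8.0269 / 12.627 = 0.6357
log2(0.6357) = -0.6536

-0.654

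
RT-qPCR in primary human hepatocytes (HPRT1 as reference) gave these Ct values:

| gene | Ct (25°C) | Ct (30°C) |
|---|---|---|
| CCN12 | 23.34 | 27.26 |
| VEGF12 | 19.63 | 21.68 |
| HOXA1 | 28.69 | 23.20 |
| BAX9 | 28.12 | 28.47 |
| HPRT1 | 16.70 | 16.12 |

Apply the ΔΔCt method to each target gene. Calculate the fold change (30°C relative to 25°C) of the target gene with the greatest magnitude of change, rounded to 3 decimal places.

30.065

CCN12: ΔΔCt = (27.26−16.12) − (23.34−16.70) = 11.14 − 6.64 = 4.50; fold change = 2^-4.50 = 0.044
VEGF12: ΔΔCt = (21.68−16.12) − (19.63−16.70) = 5.56 − 2.93 = 2.63; fold change = 2^-2.63 = 0.162
HOXA1: ΔΔCt = (23.20−16.12) − (28.69−16.70) = 7.08 − 11.99 = -4.91; fold change = 2^4.91 = 30.065
BAX9: ΔΔCt = (28.47−16.12) − (28.12−16.70) = 12.35 − 11.42 = 0.93; fold change = 2^-0.93 = 0.525
HOXA1 has the largest |ΔΔCt| = 4.91.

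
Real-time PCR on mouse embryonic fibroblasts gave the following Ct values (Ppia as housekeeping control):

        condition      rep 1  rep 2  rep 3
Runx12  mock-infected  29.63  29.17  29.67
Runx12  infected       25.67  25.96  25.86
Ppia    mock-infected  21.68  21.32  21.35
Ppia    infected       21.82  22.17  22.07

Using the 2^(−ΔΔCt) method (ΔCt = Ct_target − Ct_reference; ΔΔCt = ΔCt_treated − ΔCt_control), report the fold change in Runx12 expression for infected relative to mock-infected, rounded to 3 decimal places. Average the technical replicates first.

18.765

Mean Ct: Runx12 mock-infected 29.490; Runx12 infected 25.830; Ppia mock-infected 21.450; Ppia infected 22.020
ΔCt(mock-infected) = 29.490 − 21.450 = 8.040
ΔCt(infected) = 25.830 − 22.020 = 3.810
ΔΔCt = 3.810 − 8.040 = -4.230
Fold change = 2^(−(-4.230)) = 2^4.230 = 18.7654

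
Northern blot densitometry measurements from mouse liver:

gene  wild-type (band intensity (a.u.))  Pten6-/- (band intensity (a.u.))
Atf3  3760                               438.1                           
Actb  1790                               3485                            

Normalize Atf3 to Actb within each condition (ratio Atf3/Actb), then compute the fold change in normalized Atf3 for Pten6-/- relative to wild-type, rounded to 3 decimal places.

Atf3/Actb (wild-type) = 3760 / 1790 = 2.1006
Atf3/Actb (Pten6-/-) = 438.1 / 3485 = 0.12571
Fold change = 0.12571 / 2.1006 = 0.0598

0.060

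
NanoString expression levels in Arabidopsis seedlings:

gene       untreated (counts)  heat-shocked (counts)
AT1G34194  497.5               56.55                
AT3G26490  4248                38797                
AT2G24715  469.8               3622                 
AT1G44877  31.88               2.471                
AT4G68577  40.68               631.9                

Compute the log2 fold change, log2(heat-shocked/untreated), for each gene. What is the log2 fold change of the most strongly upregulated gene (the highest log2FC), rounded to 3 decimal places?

log2(56.55/497.5) = -3.137  (AT1G34194)
log2(38797/4248) = 3.191  (AT3G26490)
log2(3622/469.8) = 2.947  (AT2G24715)
log2(2.471/31.88) = -3.689  (AT1G44877)
log2(631.9/40.68) = 3.957  (AT4G68577)
AT4G68577 is most strongly upregulated.

3.957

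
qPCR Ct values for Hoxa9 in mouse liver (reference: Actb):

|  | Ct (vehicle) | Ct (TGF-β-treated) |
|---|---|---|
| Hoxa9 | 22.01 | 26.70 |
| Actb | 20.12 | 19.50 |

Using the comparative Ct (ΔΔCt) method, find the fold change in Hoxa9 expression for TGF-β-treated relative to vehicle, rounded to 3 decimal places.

ΔCt(vehicle) = 22.010 − 20.120 = 1.890
ΔCt(TGF-β-treated) = 26.700 − 19.500 = 7.200
ΔΔCt = 7.200 − 1.890 = 5.310
Fold change = 2^(−5.310) = 0.0252

0.025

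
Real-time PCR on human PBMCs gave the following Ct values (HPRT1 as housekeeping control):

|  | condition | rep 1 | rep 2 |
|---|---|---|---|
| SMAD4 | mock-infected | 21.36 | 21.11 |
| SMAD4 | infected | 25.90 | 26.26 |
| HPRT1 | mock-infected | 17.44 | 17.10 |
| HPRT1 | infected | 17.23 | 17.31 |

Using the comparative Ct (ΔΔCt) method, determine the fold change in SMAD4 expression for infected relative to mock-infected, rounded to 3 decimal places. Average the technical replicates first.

Mean Ct: SMAD4 mock-infected 21.235; SMAD4 infected 26.080; HPRT1 mock-infected 17.270; HPRT1 infected 17.270
ΔCt(mock-infected) = 21.235 − 17.270 = 3.965
ΔCt(infected) = 26.080 − 17.270 = 8.810
ΔΔCt = 8.810 − 3.965 = 4.845
Fold change = 2^(−4.845) = 0.0348

0.035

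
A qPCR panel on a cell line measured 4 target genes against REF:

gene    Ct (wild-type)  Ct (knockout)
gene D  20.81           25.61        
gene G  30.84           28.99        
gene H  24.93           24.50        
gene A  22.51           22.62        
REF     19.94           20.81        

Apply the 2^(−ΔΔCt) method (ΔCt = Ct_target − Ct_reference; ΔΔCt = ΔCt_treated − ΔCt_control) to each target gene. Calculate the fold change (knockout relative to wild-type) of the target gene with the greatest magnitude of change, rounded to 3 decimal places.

gene D: ΔΔCt = (25.61−20.81) − (20.81−19.94) = 4.80 − 0.87 = 3.93; fold change = 2^-3.93 = 0.066
gene G: ΔΔCt = (28.99−20.81) − (30.84−19.94) = 8.18 − 10.90 = -2.72; fold change = 2^2.72 = 6.589
gene H: ΔΔCt = (24.50−20.81) − (24.93−19.94) = 3.69 − 4.99 = -1.30; fold change = 2^1.30 = 2.462
gene A: ΔΔCt = (22.62−20.81) − (22.51−19.94) = 1.81 − 2.57 = -0.76; fold change = 2^0.76 = 1.693
gene D has the largest |ΔΔCt| = 3.93.

0.066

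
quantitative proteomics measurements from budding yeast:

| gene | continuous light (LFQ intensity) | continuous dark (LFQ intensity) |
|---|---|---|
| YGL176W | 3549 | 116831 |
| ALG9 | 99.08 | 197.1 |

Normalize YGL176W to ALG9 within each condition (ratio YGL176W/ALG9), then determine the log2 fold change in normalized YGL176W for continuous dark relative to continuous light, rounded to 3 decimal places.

4.049

YGL176W/ALG9 (continuous light) = 3549 / 99.08 = 35.82
YGL176W/ALG9 (continuous dark) = 116831 / 197.1 = 592.75
Fold change = 592.75 / 35.82 = 16.5482
log2(16.5482) = 4.0486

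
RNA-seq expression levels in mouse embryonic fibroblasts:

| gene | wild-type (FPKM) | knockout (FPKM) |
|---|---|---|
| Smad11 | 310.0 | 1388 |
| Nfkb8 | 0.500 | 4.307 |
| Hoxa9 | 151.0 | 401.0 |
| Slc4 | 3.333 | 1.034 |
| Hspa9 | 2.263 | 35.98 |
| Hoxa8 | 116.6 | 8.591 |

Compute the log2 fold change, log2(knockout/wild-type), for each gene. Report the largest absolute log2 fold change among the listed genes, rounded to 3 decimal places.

3.991

log2(1388/310.0) = 2.163  (Smad11)
log2(4.307/0.500) = 3.107  (Nfkb8)
log2(401.0/151.0) = 1.409  (Hoxa9)
log2(1.034/3.333) = -1.689  (Slc4)
log2(35.98/2.263) = 3.991  (Hspa9)
log2(8.591/116.6) = -3.763  (Hoxa8)
The largest magnitude belongs to Hspa9.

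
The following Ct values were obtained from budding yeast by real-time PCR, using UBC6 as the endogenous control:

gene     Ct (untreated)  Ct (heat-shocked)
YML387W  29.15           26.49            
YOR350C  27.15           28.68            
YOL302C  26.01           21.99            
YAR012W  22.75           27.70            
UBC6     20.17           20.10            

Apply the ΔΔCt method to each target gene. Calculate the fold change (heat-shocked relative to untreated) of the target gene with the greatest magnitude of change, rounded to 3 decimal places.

0.031

YML387W: ΔΔCt = (26.49−20.10) − (29.15−20.17) = 6.39 − 8.98 = -2.59; fold change = 2^2.59 = 6.021
YOR350C: ΔΔCt = (28.68−20.10) − (27.15−20.17) = 8.58 − 6.98 = 1.60; fold change = 2^-1.60 = 0.330
YOL302C: ΔΔCt = (21.99−20.10) − (26.01−20.17) = 1.89 − 5.84 = -3.95; fold change = 2^3.95 = 15.455
YAR012W: ΔΔCt = (27.70−20.10) − (22.75−20.17) = 7.60 − 2.58 = 5.02; fold change = 2^-5.02 = 0.031
YAR012W has the largest |ΔΔCt| = 5.02.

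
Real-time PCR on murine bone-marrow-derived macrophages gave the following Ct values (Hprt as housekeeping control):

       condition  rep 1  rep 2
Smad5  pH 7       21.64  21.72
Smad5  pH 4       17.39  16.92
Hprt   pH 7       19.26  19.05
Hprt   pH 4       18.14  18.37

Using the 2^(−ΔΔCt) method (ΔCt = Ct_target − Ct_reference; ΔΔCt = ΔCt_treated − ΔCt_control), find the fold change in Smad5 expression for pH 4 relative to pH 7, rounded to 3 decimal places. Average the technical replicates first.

Mean Ct: Smad5 pH 7 21.680; Smad5 pH 4 17.155; Hprt pH 7 19.155; Hprt pH 4 18.255
ΔCt(pH 7) = 21.680 − 19.155 = 2.525
ΔCt(pH 4) = 17.155 − 18.255 = -1.100
ΔΔCt = -1.100 − 2.525 = -3.625
Fold change = 2^(−(-3.625)) = 2^3.625 = 12.3377

12.338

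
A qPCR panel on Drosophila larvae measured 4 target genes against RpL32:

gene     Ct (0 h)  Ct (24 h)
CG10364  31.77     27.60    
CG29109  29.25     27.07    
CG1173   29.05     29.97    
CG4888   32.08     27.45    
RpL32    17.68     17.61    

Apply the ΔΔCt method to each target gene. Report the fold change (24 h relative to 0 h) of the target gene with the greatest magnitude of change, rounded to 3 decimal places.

CG10364: ΔΔCt = (27.60−17.61) − (31.77−17.68) = 9.99 − 14.09 = -4.10; fold change = 2^4.10 = 17.148
CG29109: ΔΔCt = (27.07−17.61) − (29.25−17.68) = 9.46 − 11.57 = -2.11; fold change = 2^2.11 = 4.317
CG1173: ΔΔCt = (29.97−17.61) − (29.05−17.68) = 12.36 − 11.37 = 0.99; fold change = 2^-0.99 = 0.503
CG4888: ΔΔCt = (27.45−17.61) − (32.08−17.68) = 9.84 − 14.40 = -4.56; fold change = 2^4.56 = 23.588
CG4888 has the largest |ΔΔCt| = 4.56.

23.588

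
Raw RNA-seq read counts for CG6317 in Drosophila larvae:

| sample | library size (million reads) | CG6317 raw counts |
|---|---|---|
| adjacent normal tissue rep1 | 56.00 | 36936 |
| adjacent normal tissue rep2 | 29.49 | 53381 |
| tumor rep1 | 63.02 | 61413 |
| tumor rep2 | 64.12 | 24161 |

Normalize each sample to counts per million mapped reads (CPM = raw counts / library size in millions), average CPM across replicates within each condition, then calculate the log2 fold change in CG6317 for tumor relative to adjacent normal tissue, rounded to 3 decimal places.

-0.870

CPM(adjacent normal tissue rep1) = 36936 / 56.00 = 659.5714
CPM(adjacent normal tissue rep2) = 53381 / 29.49 = 1810.1390
CPM(tumor rep1) = 61413 / 63.02 = 974.5002
CPM(tumor rep2) = 24161 / 64.12 = 376.8091
mean CPM(adjacent normal tissue) = 1234.8552; mean CPM(tumor) = 675.6546
Fold change = 675.6546 / 1234.8552 = 0.54715
log2(0.54715) = -0.8700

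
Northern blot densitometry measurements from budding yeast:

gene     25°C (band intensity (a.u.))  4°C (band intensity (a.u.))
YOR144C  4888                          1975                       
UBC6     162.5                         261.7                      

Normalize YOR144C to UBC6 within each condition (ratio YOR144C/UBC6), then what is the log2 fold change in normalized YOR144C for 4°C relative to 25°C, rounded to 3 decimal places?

YOR144C/UBC6 (25°C) = 4888 / 162.5 = 30.08
YOR144C/UBC6 (4°C) = 1975 / 261.7 = 7.5468
Fold change = 7.5468 / 30.08 = 0.2509
log2(0.2509) = -1.9949

-1.995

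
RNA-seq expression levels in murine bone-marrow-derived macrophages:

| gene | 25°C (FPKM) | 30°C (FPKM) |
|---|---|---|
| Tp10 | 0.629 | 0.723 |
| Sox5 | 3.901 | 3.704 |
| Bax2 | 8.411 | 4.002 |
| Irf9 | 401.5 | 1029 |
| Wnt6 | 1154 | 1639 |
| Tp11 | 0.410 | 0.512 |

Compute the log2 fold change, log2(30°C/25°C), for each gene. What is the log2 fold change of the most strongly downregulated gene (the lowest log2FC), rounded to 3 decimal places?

-1.072

log2(0.723/0.629) = 0.201  (Tp10)
log2(3.704/3.901) = -0.075  (Sox5)
log2(4.002/8.411) = -1.072  (Bax2)
log2(1029/401.5) = 1.358  (Irf9)
log2(1639/1154) = 0.506  (Wnt6)
log2(0.512/0.410) = 0.321  (Tp11)
Bax2 is most strongly downregulated.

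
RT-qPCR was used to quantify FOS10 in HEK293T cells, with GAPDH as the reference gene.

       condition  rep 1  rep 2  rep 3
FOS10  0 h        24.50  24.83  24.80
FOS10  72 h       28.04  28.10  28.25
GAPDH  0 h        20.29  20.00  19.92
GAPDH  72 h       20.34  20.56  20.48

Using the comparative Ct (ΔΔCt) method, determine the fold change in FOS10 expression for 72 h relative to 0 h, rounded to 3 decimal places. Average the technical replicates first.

0.122

Mean Ct: FOS10 0 h 24.710; FOS10 72 h 28.130; GAPDH 0 h 20.070; GAPDH 72 h 20.460
ΔCt(0 h) = 24.710 − 20.070 = 4.640
ΔCt(72 h) = 28.130 − 20.460 = 7.670
ΔΔCt = 7.670 − 4.640 = 3.030
Fold change = 2^(−3.030) = 0.1224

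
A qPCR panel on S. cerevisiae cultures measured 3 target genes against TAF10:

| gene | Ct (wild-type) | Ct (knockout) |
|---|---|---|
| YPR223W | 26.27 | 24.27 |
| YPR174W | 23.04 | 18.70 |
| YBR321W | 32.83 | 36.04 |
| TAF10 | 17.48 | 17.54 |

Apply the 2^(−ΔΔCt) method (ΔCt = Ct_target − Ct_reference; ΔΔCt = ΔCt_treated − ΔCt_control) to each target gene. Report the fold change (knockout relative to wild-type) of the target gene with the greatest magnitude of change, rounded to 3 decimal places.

21.112

YPR223W: ΔΔCt = (24.27−17.54) − (26.27−17.48) = 6.73 − 8.79 = -2.06; fold change = 2^2.06 = 4.170
YPR174W: ΔΔCt = (18.70−17.54) − (23.04−17.48) = 1.16 − 5.56 = -4.40; fold change = 2^4.40 = 21.112
YBR321W: ΔΔCt = (36.04−17.54) − (32.83−17.48) = 18.50 − 15.35 = 3.15; fold change = 2^-3.15 = 0.113
YPR174W has the largest |ΔΔCt| = 4.40.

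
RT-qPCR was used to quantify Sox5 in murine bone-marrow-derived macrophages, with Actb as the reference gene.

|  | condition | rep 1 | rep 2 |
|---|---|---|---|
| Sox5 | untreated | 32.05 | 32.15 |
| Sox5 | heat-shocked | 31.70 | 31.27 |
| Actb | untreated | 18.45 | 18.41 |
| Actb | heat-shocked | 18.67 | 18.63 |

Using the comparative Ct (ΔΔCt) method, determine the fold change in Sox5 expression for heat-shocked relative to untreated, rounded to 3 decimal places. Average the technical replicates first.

Mean Ct: Sox5 untreated 32.100; Sox5 heat-shocked 31.485; Actb untreated 18.430; Actb heat-shocked 18.650
ΔCt(untreated) = 32.100 − 18.430 = 13.670
ΔCt(heat-shocked) = 31.485 − 18.650 = 12.835
ΔΔCt = 12.835 − 13.670 = -0.835
Fold change = 2^(−(-0.835)) = 2^0.835 = 1.7839

1.784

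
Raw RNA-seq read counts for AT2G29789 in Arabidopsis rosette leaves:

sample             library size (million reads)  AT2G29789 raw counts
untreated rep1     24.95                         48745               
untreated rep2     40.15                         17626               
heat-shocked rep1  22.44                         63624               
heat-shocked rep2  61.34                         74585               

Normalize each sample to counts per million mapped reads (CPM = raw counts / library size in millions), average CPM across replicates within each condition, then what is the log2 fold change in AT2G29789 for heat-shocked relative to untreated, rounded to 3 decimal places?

0.760

CPM(untreated rep1) = 48745 / 24.95 = 1953.7074
CPM(untreated rep2) = 17626 / 40.15 = 439.0037
CPM(heat-shocked rep1) = 63624 / 22.44 = 2835.2941
CPM(heat-shocked rep2) = 74585 / 61.34 = 1215.9276
mean CPM(untreated) = 1196.3556; mean CPM(heat-shocked) = 2025.6109
Fold change = 2025.6109 / 1196.3556 = 1.69315
log2(1.69315) = 0.7597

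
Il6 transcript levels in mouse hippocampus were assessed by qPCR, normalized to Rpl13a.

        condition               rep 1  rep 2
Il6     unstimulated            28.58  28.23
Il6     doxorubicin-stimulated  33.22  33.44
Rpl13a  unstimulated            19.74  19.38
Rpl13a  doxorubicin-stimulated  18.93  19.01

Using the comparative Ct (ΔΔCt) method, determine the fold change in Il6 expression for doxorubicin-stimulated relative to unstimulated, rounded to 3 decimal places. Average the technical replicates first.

Mean Ct: Il6 unstimulated 28.405; Il6 doxorubicin-stimulated 33.330; Rpl13a unstimulated 19.560; Rpl13a doxorubicin-stimulated 18.970
ΔCt(unstimulated) = 28.405 − 19.560 = 8.845
ΔCt(doxorubicin-stimulated) = 33.330 − 18.970 = 14.360
ΔΔCt = 14.360 − 8.845 = 5.515
Fold change = 2^(−5.515) = 0.0219

0.022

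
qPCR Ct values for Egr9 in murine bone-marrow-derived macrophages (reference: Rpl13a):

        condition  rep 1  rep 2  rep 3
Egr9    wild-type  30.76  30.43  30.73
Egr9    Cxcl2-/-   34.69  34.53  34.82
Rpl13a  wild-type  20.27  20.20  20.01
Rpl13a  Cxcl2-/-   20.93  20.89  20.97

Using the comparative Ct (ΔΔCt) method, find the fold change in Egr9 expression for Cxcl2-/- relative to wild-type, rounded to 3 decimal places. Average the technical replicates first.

0.104

Mean Ct: Egr9 wild-type 30.640; Egr9 Cxcl2-/- 34.680; Rpl13a wild-type 20.160; Rpl13a Cxcl2-/- 20.930
ΔCt(wild-type) = 30.640 − 20.160 = 10.480
ΔCt(Cxcl2-/-) = 34.680 − 20.930 = 13.750
ΔΔCt = 13.750 − 10.480 = 3.270
Fold change = 2^(−3.270) = 0.1037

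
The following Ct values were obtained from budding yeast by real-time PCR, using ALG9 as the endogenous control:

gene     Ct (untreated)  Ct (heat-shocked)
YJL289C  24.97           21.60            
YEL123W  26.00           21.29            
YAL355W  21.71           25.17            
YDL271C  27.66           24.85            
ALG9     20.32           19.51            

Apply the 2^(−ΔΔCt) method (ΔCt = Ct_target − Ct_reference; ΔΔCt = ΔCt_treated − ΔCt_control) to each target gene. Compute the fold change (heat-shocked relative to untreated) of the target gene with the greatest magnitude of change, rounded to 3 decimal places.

YJL289C: ΔΔCt = (21.60−19.51) − (24.97−20.32) = 2.09 − 4.65 = -2.56; fold change = 2^2.56 = 5.897
YEL123W: ΔΔCt = (21.29−19.51) − (26.00−20.32) = 1.78 − 5.68 = -3.90; fold change = 2^3.90 = 14.929
YAL355W: ΔΔCt = (25.17−19.51) − (21.71−20.32) = 5.66 − 1.39 = 4.27; fold change = 2^-4.27 = 0.052
YDL271C: ΔΔCt = (24.85−19.51) − (27.66−20.32) = 5.34 − 7.34 = -2.00; fold change = 2^2.00 = 4.000
YAL355W has the largest |ΔΔCt| = 4.27.

0.052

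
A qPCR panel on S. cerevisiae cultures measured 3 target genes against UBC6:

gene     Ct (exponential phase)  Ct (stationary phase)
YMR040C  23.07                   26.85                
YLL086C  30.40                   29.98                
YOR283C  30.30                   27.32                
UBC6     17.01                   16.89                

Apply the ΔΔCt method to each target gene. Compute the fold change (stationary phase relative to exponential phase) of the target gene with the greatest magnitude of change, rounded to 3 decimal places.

YMR040C: ΔΔCt = (26.85−16.89) − (23.07−17.01) = 9.96 − 6.06 = 3.90; fold change = 2^-3.90 = 0.067
YLL086C: ΔΔCt = (29.98−16.89) − (30.40−17.01) = 13.09 − 13.39 = -0.30; fold change = 2^0.30 = 1.231
YOR283C: ΔΔCt = (27.32−16.89) − (30.30−17.01) = 10.43 − 13.29 = -2.86; fold change = 2^2.86 = 7.260
YMR040C has the largest |ΔΔCt| = 3.90.

0.067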